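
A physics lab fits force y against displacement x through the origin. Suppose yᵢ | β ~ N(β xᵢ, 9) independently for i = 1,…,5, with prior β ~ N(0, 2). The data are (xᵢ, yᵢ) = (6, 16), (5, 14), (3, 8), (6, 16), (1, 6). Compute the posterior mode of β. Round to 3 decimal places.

log p(β | y) = −Σ(yᵢ − βxᵢ)²/(2·9) − β²/(2·2) + const.
Setting the derivative to zero: Σxᵢ(yᵢ − βxᵢ)/9 − β/2 = 0, so β = Σxᵢyᵢ / (Σxᵢ² + σ²/τ²).
Σxᵢyᵢ = 6·16 + 5·14 + 3·8 + 6·16 + 1·6 = 292; Σxᵢ² = 107; σ²/τ² = 4.5.
β̂_MAP = 292 / (107 + 4.5) = 292/111.5 ≈ 2.619.

β̂_MAP = 2.619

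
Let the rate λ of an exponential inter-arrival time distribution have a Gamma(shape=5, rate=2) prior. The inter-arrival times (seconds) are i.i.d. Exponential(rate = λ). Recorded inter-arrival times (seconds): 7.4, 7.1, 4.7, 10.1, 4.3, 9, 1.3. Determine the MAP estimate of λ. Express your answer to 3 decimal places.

λ̂_MAP = 0.240

The Exponential(rate=λ) likelihood is ∝ λ^n e^(−λΣtᵢ). Here n = 7 and Σtᵢ = 7.4 + 7.1 + 4.7 + 10.1 + 4.3 + 9 + 1.3 = 43.9.
Posterior ∝ λ^4e^(−2λ) · λ^7e^(−43.9λ) = λ^11e^(−45.9λ), i.e. Gamma(12, 45.9).
Mode = (a−1)/b = 11/45.9 ≈ 0.240.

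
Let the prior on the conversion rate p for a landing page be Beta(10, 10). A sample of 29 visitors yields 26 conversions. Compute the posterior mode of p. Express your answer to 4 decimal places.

p̂_MAP = 0.7447

Prior: Beta(10, 10).
Data: 26 successes in 29 trials. The binomial likelihood contributes p^26(1−p)^3, so the posterior is Beta(10+26, 10+3) = Beta(36, 13).
For Beta(a, b) with a, b > 1 the mode is (a−1)/(a+b−2) = 35/47 ≈ 0.7447.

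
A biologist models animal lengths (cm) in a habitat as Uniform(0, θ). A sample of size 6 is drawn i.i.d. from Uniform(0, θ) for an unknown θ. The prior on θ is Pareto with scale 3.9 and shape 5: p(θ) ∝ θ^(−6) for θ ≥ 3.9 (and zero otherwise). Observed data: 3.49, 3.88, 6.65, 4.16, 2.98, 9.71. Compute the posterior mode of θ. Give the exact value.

The Uniform(0, θ) likelihood is θ^(−n) for θ ≥ max(xᵢ), zero otherwise. Here max(xᵢ) = 9.71.
Posterior ∝ θ^(−6) · θ^(−6) = θ^(−12) on θ ≥ max(3.9, 9.71) = 9.71.
This density is strictly decreasing in θ, so the posterior mode lies at the lower boundary of the support.

θ̂_MAP = 9.71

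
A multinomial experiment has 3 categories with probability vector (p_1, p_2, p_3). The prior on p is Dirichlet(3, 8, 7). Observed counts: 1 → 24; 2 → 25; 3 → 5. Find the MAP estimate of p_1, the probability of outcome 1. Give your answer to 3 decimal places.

The posterior is Dirichlet(αᵢ + nᵢ) = Dirichlet(27, 33, 12).
For a Dirichlet(a₁,…,a_K) with all aᵢ > 1, the mode has j-th component (aⱼ − 1)/(Σaᵢ − K).
Here Σaᵢ = 72 and K = 3, so p_1 = (27 − 1)/(72 − 3) = 26/69 ≈ 0.377.

MAP estimate: 0.377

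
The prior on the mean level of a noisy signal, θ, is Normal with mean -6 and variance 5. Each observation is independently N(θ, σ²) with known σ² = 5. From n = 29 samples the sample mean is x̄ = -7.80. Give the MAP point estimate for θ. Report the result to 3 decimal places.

θ̂_MAP = -7.740

n = 29, x̄ = -7.80.
For a Normal prior and Normal likelihood with known variance, the posterior is Normal; its mode equals its mean, the precision-weighted average.
Prior precision 1/σ₀² = 1/5 = 0.2; data precision n/σ² = 29/5 = 5.8.
θ̂ = (0.2·(-6) + 5.8·(-7.8)) / (0.2 + 5.8) = (-46.44)/6 = -7.740.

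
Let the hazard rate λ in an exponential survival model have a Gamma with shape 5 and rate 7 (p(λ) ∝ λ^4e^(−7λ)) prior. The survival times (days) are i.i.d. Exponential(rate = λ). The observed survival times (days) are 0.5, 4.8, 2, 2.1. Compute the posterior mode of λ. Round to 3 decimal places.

λ̂_MAP = 0.488

The Exponential(rate=λ) likelihood is ∝ λ^n e^(−λΣtᵢ). Here n = 4 and Σtᵢ = 0.5 + 4.8 + 2 + 2.1 = 9.4.
Posterior ∝ λ^4e^(−7λ) · λ^4e^(−9.4λ) = λ^8e^(−16.4λ), i.e. Gamma(9, 16.4).
Mode = (a−1)/b = 8/16.4 ≈ 0.488.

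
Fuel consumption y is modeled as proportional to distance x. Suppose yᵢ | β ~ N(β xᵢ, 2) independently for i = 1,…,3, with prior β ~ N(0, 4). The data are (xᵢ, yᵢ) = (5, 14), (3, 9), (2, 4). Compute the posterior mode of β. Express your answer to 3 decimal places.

log p(β | y) = −Σ(yᵢ − βxᵢ)²/(2·2) − β²/(2·4) + const.
Setting the derivative to zero: Σxᵢ(yᵢ − βxᵢ)/2 − β/4 = 0, so β = Σxᵢyᵢ / (Σxᵢ² + σ²/τ²).
Σxᵢyᵢ = 5·14 + 3·9 + 2·4 = 105; Σxᵢ² = 38; σ²/τ² = 0.5.
β̂_MAP = 105 / (38 + 0.5) = 105/38.5 ≈ 2.727.

β̂_MAP = 2.727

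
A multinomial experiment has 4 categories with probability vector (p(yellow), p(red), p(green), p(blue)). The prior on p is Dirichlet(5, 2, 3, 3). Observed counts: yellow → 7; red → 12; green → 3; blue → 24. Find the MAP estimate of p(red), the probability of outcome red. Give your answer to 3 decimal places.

The posterior is Dirichlet(αᵢ + nᵢ) = Dirichlet(12, 14, 6, 27).
For a Dirichlet(a₁,…,a_K) with all aᵢ > 1, the mode has j-th component (aⱼ − 1)/(Σaᵢ − K).
Here Σaᵢ = 59 and K = 4, so p(red) = (14 − 1)/(59 − 4) = 13/55 ≈ 0.236.

MAP estimate of p(red) = 0.236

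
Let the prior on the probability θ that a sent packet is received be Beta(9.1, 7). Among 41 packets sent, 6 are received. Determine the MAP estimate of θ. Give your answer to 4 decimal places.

θ̂_MAP = 0.2559

Prior: Beta(9.1, 7).
Data: 6 successes in 41 trials. The binomial likelihood contributes θ^6(1−θ)^35, so the posterior is Beta(9.1+6, 7+35) = Beta(15.1, 42).
For Beta(a, b) with a, b > 1 the mode is (a−1)/(a+b−2) = 14.1/55.1 ≈ 0.2559.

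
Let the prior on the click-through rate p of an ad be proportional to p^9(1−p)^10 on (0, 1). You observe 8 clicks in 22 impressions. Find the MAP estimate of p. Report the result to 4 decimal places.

The prior density ∝ p^9(1−p)^10 is the kernel of Beta(10, 11).
Data: 8 successes in 22 trials. The binomial likelihood contributes p^8(1−p)^14, so the posterior is Beta(10+8, 11+14) = Beta(18, 25).
For Beta(a, b) with a, b > 1 the mode is (a−1)/(a+b−2) = 17/41 ≈ 0.4146.

p̂_MAP = 0.4146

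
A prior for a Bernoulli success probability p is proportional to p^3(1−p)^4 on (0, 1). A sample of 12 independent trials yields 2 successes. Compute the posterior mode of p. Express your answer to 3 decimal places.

The prior density ∝ p^3(1−p)^4 is the kernel of Beta(4, 5).
Data: 2 successes in 12 trials. The binomial likelihood contributes p^2(1−p)^10, so the posterior is Beta(4+2, 5+10) = Beta(6, 15).
For Beta(a, b) with a, b > 1 the mode is (a−1)/(a+b−2) = 5/19 ≈ 0.263.

p̂_MAP = 0.263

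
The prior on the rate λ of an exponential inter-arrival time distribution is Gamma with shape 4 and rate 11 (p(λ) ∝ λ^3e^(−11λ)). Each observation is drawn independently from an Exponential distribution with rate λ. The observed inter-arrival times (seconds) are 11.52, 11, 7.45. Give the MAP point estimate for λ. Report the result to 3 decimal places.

λ̂_MAP = 0.146

The Exponential(rate=λ) likelihood is ∝ λ^n e^(−λΣtᵢ). Here n = 3 and Σtᵢ = 11.52 + 11 + 7.45 = 29.97.
Posterior ∝ λ^3e^(−11λ) · λ^3e^(−29.97λ) = λ^6e^(−40.97λ), i.e. Gamma(7, 40.97).
Mode = (a−1)/b = 6/40.97 ≈ 0.146.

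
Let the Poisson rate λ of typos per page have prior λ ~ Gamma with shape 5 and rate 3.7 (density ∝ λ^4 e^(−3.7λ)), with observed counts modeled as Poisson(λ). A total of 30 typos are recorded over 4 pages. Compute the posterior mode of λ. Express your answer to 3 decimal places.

Σxᵢ = 30, n = 4.
Posterior ∝ λ^4e^(−3.7λ) · λ^30e^(−4λ) = λ^34e^(−7.7λ), i.e. Gamma(shape=35, rate=7.7).
The mode of a Gamma(a, b) with a ≥ 1 (shape–rate) is (a−1)/b = 34/7.7 ≈ 4.416.

λ̂_MAP = 4.416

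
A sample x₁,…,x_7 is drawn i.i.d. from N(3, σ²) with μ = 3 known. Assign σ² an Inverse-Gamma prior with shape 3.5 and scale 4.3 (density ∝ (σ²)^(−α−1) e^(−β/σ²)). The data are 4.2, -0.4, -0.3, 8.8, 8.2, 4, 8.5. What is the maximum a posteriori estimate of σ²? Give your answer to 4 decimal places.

σ̂²_MAP = 7.7763

Sum of squared deviations about the known mean: SS = (4.2−3)² + (-0.4−3)² + (-0.3−3)² + (8.8−3)² + (8.2−3)² + (4−3)² + (8.5−3)² = 115.82.
The Normal likelihood contributes (σ²)^(−n/2) exp(−SS/(2σ²)), so the posterior is Inverse-Gamma(α + n/2, β + SS/2) = Inverse-Gamma(7, 62.21).
The mode of Inverse-Gamma(a, b) is b/(a+1) = 62.21/8 ≈ 7.7763.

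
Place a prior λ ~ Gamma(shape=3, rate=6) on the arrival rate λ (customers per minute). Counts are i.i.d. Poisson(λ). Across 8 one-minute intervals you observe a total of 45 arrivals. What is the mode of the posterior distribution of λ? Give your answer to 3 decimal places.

λ̂_MAP = 3.357

Σxᵢ = 45, n = 8.
Posterior ∝ λ^2e^(−6λ) · λ^45e^(−8λ) = λ^47e^(−14λ), i.e. Gamma(shape=48, rate=14).
The mode of a Gamma(a, b) with a ≥ 1 (shape–rate) is (a−1)/b = 47/14 ≈ 3.357.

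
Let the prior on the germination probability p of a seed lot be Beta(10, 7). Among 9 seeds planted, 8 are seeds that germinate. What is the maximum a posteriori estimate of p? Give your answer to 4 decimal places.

p̂_MAP = 0.7083

Prior: Beta(10, 7).
Data: 8 successes in 9 trials. The binomial likelihood contributes p^8(1−p)^1, so the posterior is Beta(10+8, 7+1) = Beta(18, 8).
For Beta(a, b) with a, b > 1 the mode is (a−1)/(a+b−2) = 17/24 ≈ 0.7083.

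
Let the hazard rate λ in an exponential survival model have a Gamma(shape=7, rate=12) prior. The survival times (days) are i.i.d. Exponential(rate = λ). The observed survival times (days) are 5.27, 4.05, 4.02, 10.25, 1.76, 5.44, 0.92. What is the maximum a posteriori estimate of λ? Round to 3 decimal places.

The Exponential(rate=λ) likelihood is ∝ λ^n e^(−λΣtᵢ). Here n = 7 and Σtᵢ = 5.27 + 4.05 + 4.02 + 10.25 + 1.76 + 5.44 + 0.92 = 31.71.
Posterior ∝ λ^6e^(−12λ) · λ^7e^(−31.71λ) = λ^13e^(−43.71λ), i.e. Gamma(14, 43.71).
Mode = (a−1)/b = 13/43.71 ≈ 0.297.

λ̂_MAP = 0.297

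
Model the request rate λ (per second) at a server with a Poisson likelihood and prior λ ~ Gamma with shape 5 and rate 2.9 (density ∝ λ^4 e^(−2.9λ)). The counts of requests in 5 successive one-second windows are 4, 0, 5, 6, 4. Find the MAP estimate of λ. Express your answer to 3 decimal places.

Σxᵢ = 4+0+5+6+4 = 19, with n = 5.
Posterior ∝ λ^4e^(−2.9λ) · λ^19e^(−5λ) = λ^23e^(−7.9λ), i.e. Gamma(shape=24, rate=7.9).
The mode of a Gamma(a, b) with a ≥ 1 (shape–rate) is (a−1)/b = 23/7.9 ≈ 2.911.

λ̂_MAP = 2.911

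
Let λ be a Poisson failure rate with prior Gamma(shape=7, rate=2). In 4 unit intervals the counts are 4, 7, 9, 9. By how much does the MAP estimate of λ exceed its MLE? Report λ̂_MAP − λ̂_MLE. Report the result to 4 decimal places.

MAP − MLE = -1.4167

Σxᵢ = 29. Posterior is Gamma(36, 6); MAP = (36−1)/6 = 35/6 ≈ 5.83333.
MLE = x̄ = 29/4 ≈ 7.25000.
Difference = 35/6 − 29/4 = -17/12 ≈ -1.4167.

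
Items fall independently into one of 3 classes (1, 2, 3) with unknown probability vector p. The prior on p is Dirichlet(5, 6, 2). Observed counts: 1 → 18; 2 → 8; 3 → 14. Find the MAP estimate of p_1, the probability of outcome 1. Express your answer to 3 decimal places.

The posterior is Dirichlet(αᵢ + nᵢ) = Dirichlet(23, 14, 16).
For a Dirichlet(a₁,…,a_K) with all aᵢ > 1, the mode has j-th component (aⱼ − 1)/(Σaᵢ − K).
Here Σaᵢ = 53 and K = 3, so p_1 = (23 − 1)/(53 − 3) = 22/50 ≈ 0.440.

MAP estimate: 0.440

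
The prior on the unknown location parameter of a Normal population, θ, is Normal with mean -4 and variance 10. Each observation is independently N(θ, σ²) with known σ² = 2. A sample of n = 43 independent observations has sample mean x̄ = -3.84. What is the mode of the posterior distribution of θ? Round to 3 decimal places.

θ̂_MAP = -3.841

n = 43, x̄ = -3.84.
For a Normal prior and Normal likelihood with known variance, the posterior is Normal; its mode equals its mean, the precision-weighted average.
Prior precision 1/σ₀² = 1/10 = 0.1; data precision n/σ² = 43/2 = 21.5.
θ̂ = (0.1·(-4) + 21.5·(-3.84)) / (0.1 + 21.5) = (-82.96)/21.6 = -1037/270 ≈ -3.841.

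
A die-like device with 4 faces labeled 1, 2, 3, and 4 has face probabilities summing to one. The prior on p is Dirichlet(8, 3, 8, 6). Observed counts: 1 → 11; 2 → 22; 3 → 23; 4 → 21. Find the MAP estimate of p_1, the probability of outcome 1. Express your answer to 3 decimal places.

The posterior is Dirichlet(αᵢ + nᵢ) = Dirichlet(19, 25, 31, 27).
For a Dirichlet(a₁,…,a_K) with all aᵢ > 1, the mode has j-th component (aⱼ − 1)/(Σaᵢ − K).
Here Σaᵢ = 102 and K = 4, so p_1 = (19 − 1)/(102 − 4) = 18/98 ≈ 0.184.

MAP estimate: 0.184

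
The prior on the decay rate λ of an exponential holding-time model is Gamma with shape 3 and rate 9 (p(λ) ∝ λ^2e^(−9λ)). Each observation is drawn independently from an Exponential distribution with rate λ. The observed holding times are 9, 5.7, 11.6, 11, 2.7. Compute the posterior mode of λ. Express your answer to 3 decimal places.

λ̂_MAP = 0.143

The Exponential(rate=λ) likelihood is ∝ λ^n e^(−λΣtᵢ). Here n = 5 and Σtᵢ = 9 + 5.7 + 11.6 + 11 + 2.7 = 40.
Posterior ∝ λ^2e^(−9λ) · λ^5e^(−40λ) = λ^7e^(−49λ), i.e. Gamma(8, 49).
Mode = (a−1)/b = 7/49 ≈ 0.143.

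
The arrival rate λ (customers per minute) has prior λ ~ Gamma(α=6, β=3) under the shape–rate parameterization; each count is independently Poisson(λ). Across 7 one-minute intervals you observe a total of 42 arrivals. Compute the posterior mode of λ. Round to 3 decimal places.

λ̂_MAP = 4.700

Σxᵢ = 42, n = 7.
Posterior ∝ λ^5e^(−3λ) · λ^42e^(−7λ) = λ^47e^(−10λ), i.e. Gamma(shape=48, rate=10).
The mode of a Gamma(a, b) with a ≥ 1 (shape–rate) is (a−1)/b = 47/10 ≈ 4.700.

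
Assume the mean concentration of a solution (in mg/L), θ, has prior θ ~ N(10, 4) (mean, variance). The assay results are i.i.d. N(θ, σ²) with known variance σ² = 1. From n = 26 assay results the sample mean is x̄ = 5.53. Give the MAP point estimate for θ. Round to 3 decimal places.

n = 26, x̄ = 5.53.
For a Normal prior and Normal likelihood with known variance, the posterior is Normal; its mode equals its mean, the precision-weighted average.
Prior precision 1/σ₀² = 1/4 = 0.25; data precision n/σ² = 26/1 = 26.
θ̂ = (0.25·10 + 26·5.53) / (0.25 + 26) = 146.28/26.25 = 4876/875 ≈ 5.573.

θ̂_MAP = 5.573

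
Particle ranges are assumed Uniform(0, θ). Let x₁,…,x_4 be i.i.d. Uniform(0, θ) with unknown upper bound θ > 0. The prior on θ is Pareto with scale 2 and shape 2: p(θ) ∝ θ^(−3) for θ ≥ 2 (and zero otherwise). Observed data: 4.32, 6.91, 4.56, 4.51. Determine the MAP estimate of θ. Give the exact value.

The Uniform(0, θ) likelihood is θ^(−n) for θ ≥ max(xᵢ), zero otherwise. Here max(xᵢ) = 6.91.
Posterior ∝ θ^(−3) · θ^(−4) = θ^(−7) on θ ≥ max(2, 6.91) = 6.91.
This density is strictly decreasing in θ, so the posterior mode lies at the lower boundary of the support.

θ̂_MAP = 6.91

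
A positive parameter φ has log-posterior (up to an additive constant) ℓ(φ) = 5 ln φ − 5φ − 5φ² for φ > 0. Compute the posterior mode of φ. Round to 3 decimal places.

ℓ'(φ) = 5/φ − 5 − 10φ. Setting this to zero and multiplying by φ: 10φ² + 5φ − 5 = 0.
φ = (−5 + √(5² + 4·10·5)) / (2·10) = (−5 + √225) / 20 = (−5 + 15)/20 = 1/2.
ℓ''(φ) = −5/φ² − 10 < 0, confirming a maximum.

φ̂_MAP = 0.500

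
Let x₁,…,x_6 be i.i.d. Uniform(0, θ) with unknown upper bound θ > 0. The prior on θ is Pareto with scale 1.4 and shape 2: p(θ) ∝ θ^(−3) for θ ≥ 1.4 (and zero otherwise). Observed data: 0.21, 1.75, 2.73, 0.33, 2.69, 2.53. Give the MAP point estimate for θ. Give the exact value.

The Uniform(0, θ) likelihood is θ^(−n) for θ ≥ max(xᵢ), zero otherwise. Here max(xᵢ) = 2.73.
Posterior ∝ θ^(−3) · θ^(−6) = θ^(−9) on θ ≥ max(1.4, 2.73) = 2.73.
This density is strictly decreasing in θ, so the posterior mode lies at the lower boundary of the support.

θ̂_MAP = 2.73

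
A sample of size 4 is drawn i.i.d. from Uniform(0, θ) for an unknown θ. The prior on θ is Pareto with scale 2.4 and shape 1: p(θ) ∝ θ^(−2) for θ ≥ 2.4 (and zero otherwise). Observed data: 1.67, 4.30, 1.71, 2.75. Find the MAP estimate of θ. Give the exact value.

The Uniform(0, θ) likelihood is θ^(−n) for θ ≥ max(xᵢ), zero otherwise. Here max(xᵢ) = 4.30.
Posterior ∝ θ^(−2) · θ^(−4) = θ^(−6) on θ ≥ max(2.4, 4.30) = 4.30.
This density is strictly decreasing in θ, so the posterior mode lies at the lower boundary of the support.

θ̂_MAP = 4.30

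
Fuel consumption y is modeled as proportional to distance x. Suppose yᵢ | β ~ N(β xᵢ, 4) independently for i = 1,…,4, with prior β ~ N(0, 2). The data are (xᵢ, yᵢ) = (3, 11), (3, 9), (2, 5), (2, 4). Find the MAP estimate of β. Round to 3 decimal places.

β̂_MAP = 2.786

log p(β | y) = −Σ(yᵢ − βxᵢ)²/(2·4) − β²/(2·2) + const.
Setting the derivative to zero: Σxᵢ(yᵢ − βxᵢ)/4 − β/2 = 0, so β = Σxᵢyᵢ / (Σxᵢ² + σ²/τ²).
Σxᵢyᵢ = 3·11 + 3·9 + 2·5 + 2·4 = 78; Σxᵢ² = 26; σ²/τ² = 2.
β̂_MAP = 78 / (26 + 2) = 78/28 ≈ 2.786.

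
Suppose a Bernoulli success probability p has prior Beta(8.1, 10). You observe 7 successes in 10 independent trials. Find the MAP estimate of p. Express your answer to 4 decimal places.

Prior: Beta(8.1, 10).
Data: 7 successes in 10 trials. The binomial likelihood contributes p^7(1−p)^3, so the posterior is Beta(8.1+7, 10+3) = Beta(15.1, 13).
For Beta(a, b) with a, b > 1 the mode is (a−1)/(a+b−2) = 14.1/26.1 ≈ 0.5402.

p̂_MAP = 0.5402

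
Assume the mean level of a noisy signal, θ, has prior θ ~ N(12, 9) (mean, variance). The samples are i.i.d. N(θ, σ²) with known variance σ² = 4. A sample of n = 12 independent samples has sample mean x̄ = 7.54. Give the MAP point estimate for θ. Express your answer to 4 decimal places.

n = 12, x̄ = 7.54.
For a Normal prior and Normal likelihood with known variance, the posterior is Normal; its mode equals its mean, the precision-weighted average.
Prior precision 1/σ₀² = 1/9; data precision n/σ² = 12/4 = 3.
θ̂ = ((1/9)·12 + 3·7.54) / (1/9 + 3) = (3593/150)/(28/9) = 10779/1400 ≈ 7.6993.

θ̂_MAP = 7.6993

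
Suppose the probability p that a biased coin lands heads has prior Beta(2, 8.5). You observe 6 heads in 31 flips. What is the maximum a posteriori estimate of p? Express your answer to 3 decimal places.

p̂_MAP = 0.177

Prior: Beta(2, 8.5).
Data: 6 successes in 31 trials. The binomial likelihood contributes p^6(1−p)^25, so the posterior is Beta(2+6, 8.5+25) = Beta(8, 33.5).
For Beta(a, b) with a, b > 1 the mode is (a−1)/(a+b−2) = 7/39.5 ≈ 0.177.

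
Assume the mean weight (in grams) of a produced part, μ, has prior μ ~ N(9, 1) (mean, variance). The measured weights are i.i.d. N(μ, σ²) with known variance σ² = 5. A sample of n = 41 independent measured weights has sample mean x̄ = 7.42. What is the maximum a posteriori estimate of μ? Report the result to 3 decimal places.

μ̂_MAP = 7.592

n = 41, x̄ = 7.42.
For a Normal prior and Normal likelihood with known variance, the posterior is Normal; its mode equals its mean, the precision-weighted average.
Prior precision 1/σ₀² = 1/1 = 1; data precision n/σ² = 41/5 = 8.2.
μ̂ = (1·9 + 8.2·7.42) / (1 + 8.2) = 69.844/9.2 = 17461/2300 ≈ 7.592.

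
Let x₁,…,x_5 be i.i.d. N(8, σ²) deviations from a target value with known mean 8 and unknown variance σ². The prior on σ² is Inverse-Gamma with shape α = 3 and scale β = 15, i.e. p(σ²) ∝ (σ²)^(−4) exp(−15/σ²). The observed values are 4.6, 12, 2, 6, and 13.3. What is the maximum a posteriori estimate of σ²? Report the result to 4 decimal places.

Sum of squared deviations about the known mean: SS = (4.6−8)² + (12−8)² + (2−8)² + (6−8)² + (13.3−8)² = 95.65.
The Normal likelihood contributes (σ²)^(−n/2) exp(−SS/(2σ²)), so the posterior is Inverse-Gamma(α + n/2, β + SS/2) = Inverse-Gamma(5.5, 62.825).
The mode of Inverse-Gamma(a, b) is b/(a+1) = 62.825/6.5 ≈ 9.6654.

σ̂²_MAP = 9.6654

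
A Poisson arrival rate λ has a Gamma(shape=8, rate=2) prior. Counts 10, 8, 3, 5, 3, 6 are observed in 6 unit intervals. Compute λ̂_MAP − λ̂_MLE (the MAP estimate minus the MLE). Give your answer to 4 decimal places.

Σxᵢ = 35. Posterior is Gamma(43, 8); MAP = (43−1)/8 = 42/8 ≈ 5.25000.
MLE = x̄ = 35/6 ≈ 5.83333.
Difference = 42/8 − 35/6 = -7/12 ≈ -0.5833.

MAP − MLE = -0.5833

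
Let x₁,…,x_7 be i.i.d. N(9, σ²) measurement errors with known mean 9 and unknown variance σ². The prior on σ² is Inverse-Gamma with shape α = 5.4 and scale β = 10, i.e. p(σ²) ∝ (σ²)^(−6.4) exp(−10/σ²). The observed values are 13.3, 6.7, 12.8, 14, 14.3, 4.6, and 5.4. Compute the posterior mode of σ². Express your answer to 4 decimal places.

Sum of squared deviations about the known mean: SS = (13.3−9)² + (6.7−9)² + (12.8−9)² + (14−9)² + (14.3−9)² + (4.6−9)² + (5.4−9)² = 123.63.
The Normal likelihood contributes (σ²)^(−n/2) exp(−SS/(2σ²)), so the posterior is Inverse-Gamma(α + n/2, β + SS/2) = Inverse-Gamma(8.9, 71.815).
The mode of Inverse-Gamma(a, b) is b/(a+1) = 71.815/9.9 ≈ 7.2540.

σ̂²_MAP = 7.2540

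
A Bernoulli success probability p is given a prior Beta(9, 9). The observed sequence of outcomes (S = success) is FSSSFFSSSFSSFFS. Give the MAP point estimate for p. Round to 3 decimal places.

Prior: Beta(9, 9).
Data: 9 successes in 15 trials (from the sequence). The binomial likelihood contributes p^9(1−p)^6, so the posterior is Beta(9+9, 9+6) = Beta(18, 15).
For Beta(a, b) with a, b > 1 the mode is (a−1)/(a+b−2) = 17/31 ≈ 0.548.

p̂_MAP = 0.548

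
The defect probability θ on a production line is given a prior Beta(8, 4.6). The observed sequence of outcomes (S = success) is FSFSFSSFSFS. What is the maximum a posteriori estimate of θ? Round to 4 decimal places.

θ̂_MAP = 0.6019

Prior: Beta(8, 4.6).
Data: 6 successes in 11 trials (from the sequence). The binomial likelihood contributes θ^6(1−θ)^5, so the posterior is Beta(8+6, 4.6+5) = Beta(14, 9.6).
For Beta(a, b) with a, b > 1 the mode is (a−1)/(a+b−2) = 13/21.6 ≈ 0.6019.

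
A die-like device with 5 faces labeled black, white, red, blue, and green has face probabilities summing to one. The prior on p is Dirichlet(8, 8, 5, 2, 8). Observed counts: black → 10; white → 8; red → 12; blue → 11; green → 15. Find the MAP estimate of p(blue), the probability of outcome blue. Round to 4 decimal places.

The posterior is Dirichlet(αᵢ + nᵢ) = Dirichlet(18, 16, 17, 13, 23).
For a Dirichlet(a₁,…,a_K) with all aᵢ > 1, the mode has j-th component (aⱼ − 1)/(Σaᵢ − K).
Here Σaᵢ = 87 and K = 5, so p(blue) = (13 − 1)/(87 − 5) = 12/82 ≈ 0.1463.

MAP estimate of p(blue) = 0.1463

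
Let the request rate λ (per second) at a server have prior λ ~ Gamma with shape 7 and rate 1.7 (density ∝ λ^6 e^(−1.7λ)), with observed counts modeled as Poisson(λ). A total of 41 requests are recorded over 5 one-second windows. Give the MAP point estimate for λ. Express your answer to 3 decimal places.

λ̂_MAP = 7.015

Σxᵢ = 41, n = 5.
Posterior ∝ λ^6e^(−1.7λ) · λ^41e^(−5λ) = λ^47e^(−6.7λ), i.e. Gamma(shape=48, rate=6.7).
The mode of a Gamma(a, b) with a ≥ 1 (shape–rate) is (a−1)/b = 47/6.7 ≈ 7.015.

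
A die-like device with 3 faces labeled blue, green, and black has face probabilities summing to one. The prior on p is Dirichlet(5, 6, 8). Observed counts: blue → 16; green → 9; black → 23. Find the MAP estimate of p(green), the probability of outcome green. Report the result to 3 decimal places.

The posterior is Dirichlet(αᵢ + nᵢ) = Dirichlet(21, 15, 31).
For a Dirichlet(a₁,…,a_K) with all aᵢ > 1, the mode has j-th component (aⱼ − 1)/(Σaᵢ − K).
Here Σaᵢ = 67 and K = 3, so p(green) = (15 − 1)/(67 − 3) = 14/64 ≈ 0.219.

MAP estimate of p(green) = 0.219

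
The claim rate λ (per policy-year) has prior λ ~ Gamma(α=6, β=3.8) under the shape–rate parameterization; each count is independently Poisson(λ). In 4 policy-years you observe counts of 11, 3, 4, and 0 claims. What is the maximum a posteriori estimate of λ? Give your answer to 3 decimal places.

Σxᵢ = 11+3+4+0 = 18, with n = 4.
Posterior ∝ λ^5e^(−3.8λ) · λ^18e^(−4λ) = λ^23e^(−7.8λ), i.e. Gamma(shape=24, rate=7.8).
The mode of a Gamma(a, b) with a ≥ 1 (shape–rate) is (a−1)/b = 23/7.8 ≈ 2.949.

λ̂_MAP = 2.949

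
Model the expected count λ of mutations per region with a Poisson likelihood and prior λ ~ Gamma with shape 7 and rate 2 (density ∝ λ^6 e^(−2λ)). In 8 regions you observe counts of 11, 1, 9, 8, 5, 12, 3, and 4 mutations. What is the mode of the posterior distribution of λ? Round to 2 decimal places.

Σxᵢ = 11+1+9+8+5+12+3+4 = 53, with n = 8.
Posterior ∝ λ^6e^(−2λ) · λ^53e^(−8λ) = λ^59e^(−10λ), i.e. Gamma(shape=60, rate=10).
The mode of a Gamma(a, b) with a ≥ 1 (shape–rate) is (a−1)/b = 59/10 ≈ 5.90.

λ̂_MAP = 5.90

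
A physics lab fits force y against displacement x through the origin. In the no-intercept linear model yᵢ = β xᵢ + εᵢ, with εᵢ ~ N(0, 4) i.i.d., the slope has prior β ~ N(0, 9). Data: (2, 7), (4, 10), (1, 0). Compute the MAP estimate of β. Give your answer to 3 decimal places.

log p(β | y) = −Σ(yᵢ − βxᵢ)²/(2·4) − β²/(2·9) + const.
Setting the derivative to zero: Σxᵢ(yᵢ − βxᵢ)/4 − β/9 = 0, so β = Σxᵢyᵢ / (Σxᵢ² + σ²/τ²).
Σxᵢyᵢ = 2·7 + 4·10 + 1·0 = 54; Σxᵢ² = 21; σ²/τ² = 4/9.
β̂_MAP = 54 / (21 + 4/9) = 54/(193/9) = 486/193 ≈ 2.518.

β̂_MAP = 2.518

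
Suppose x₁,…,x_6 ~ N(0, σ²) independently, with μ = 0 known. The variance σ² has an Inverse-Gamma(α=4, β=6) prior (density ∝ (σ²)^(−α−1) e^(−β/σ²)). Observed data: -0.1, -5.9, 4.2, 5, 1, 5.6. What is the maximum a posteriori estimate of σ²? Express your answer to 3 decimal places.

Sum of squared deviations about the known mean: SS = (-0.1−0)² + (-5.9−0)² + (4.2−0)² + (5−0)² + (1−0)² + (5.6−0)² = 109.82.
The Normal likelihood contributes (σ²)^(−n/2) exp(−SS/(2σ²)), so the posterior is Inverse-Gamma(α + n/2, β + SS/2) = Inverse-Gamma(7, 60.91).
The mode of Inverse-Gamma(a, b) is b/(a+1) = 60.91/8 ≈ 7.614.

σ̂²_MAP = 7.614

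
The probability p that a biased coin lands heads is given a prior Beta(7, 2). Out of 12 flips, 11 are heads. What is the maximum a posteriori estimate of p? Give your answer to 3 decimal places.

p̂_MAP = 0.895

Prior: Beta(7, 2).
Data: 11 successes in 12 trials. The binomial likelihood contributes p^11(1−p)^1, so the posterior is Beta(7+11, 2+1) = Beta(18, 3).
For Beta(a, b) with a, b > 1 the mode is (a−1)/(a+b−2) = 17/19 ≈ 0.895.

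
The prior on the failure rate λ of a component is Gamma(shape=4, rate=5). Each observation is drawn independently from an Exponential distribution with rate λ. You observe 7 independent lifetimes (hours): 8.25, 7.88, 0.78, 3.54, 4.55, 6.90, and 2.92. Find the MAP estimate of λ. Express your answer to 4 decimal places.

λ̂_MAP = 0.2511

The Exponential(rate=λ) likelihood is ∝ λ^n e^(−λΣtᵢ). Here n = 7 and Σtᵢ = 8.25 + 7.88 + 0.78 + 3.54 + 4.55 + 6.90 + 2.92 = 34.82.
Posterior ∝ λ^3e^(−5λ) · λ^7e^(−34.82λ) = λ^10e^(−39.82λ), i.e. Gamma(11, 39.82).
Mode = (a−1)/b = 10/39.82 ≈ 0.2511.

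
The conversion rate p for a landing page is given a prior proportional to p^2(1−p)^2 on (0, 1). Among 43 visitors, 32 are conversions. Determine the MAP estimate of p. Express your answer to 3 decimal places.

The prior density ∝ p^2(1−p)^2 is the kernel of Beta(3, 3).
Data: 32 successes in 43 trials. The binomial likelihood contributes p^32(1−p)^11, so the posterior is Beta(3+32, 3+11) = Beta(35, 14).
For Beta(a, b) with a, b > 1 the mode is (a−1)/(a+b−2) = 34/47 ≈ 0.723.

p̂_MAP = 0.723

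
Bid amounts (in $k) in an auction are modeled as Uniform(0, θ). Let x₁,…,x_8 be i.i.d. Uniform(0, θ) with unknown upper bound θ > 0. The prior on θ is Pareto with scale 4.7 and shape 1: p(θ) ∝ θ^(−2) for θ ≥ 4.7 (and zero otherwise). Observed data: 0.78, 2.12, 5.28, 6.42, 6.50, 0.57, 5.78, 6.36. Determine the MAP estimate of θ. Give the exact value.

The Uniform(0, θ) likelihood is θ^(−n) for θ ≥ max(xᵢ), zero otherwise. Here max(xᵢ) = 6.50.
Posterior ∝ θ^(−2) · θ^(−8) = θ^(−10) on θ ≥ max(4.7, 6.50) = 6.50.
This density is strictly decreasing in θ, so the posterior mode lies at the lower boundary of the support.

θ̂_MAP = 6.50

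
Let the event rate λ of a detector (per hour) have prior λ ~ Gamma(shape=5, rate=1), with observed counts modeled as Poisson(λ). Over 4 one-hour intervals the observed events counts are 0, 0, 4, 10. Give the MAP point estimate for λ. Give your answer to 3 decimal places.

λ̂_MAP = 3.600

Σxᵢ = 0+0+4+10 = 14, with n = 4.
Posterior ∝ λ^4e^(−1λ) · λ^14e^(−4λ) = λ^18e^(−5λ), i.e. Gamma(shape=19, rate=5).
The mode of a Gamma(a, b) with a ≥ 1 (shape–rate) is (a−1)/b = 18/5 ≈ 3.600.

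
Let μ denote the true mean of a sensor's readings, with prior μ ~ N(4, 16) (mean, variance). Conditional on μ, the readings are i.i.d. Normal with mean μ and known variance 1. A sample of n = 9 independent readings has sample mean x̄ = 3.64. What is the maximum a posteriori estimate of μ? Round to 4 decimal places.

n = 9, x̄ = 3.64.
For a Normal prior and Normal likelihood with known variance, the posterior is Normal; its mode equals its mean, the precision-weighted average.
Prior precision 1/σ₀² = 1/16 = 0.0625; data precision n/σ² = 9/1 = 9.
μ̂ = (0.0625·4 + 9·3.64) / (0.0625 + 9) = 33.01/9.0625 = 13204/3625 ≈ 3.6425.

μ̂_MAP = 3.6425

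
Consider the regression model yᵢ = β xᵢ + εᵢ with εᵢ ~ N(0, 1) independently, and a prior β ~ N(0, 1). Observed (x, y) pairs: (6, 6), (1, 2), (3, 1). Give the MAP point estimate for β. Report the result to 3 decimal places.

log p(β | y) = −Σ(yᵢ − βxᵢ)²/(2·1) − β²/(2·1) + const.
Setting the derivative to zero: Σxᵢ(yᵢ − βxᵢ)/1 − β/1 = 0, so β = Σxᵢyᵢ / (Σxᵢ² + σ²/τ²).
Σxᵢyᵢ = 6·6 + 1·2 + 3·1 = 41; Σxᵢ² = 46; σ²/τ² = 1.
β̂_MAP = 41 / (46 + 1) = 41/47 ≈ 0.872.

β̂_MAP = 0.872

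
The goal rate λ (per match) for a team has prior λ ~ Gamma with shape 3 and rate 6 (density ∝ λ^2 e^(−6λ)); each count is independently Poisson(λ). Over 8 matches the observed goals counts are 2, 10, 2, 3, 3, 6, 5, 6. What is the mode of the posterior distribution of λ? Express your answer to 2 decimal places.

λ̂_MAP = 2.79

Σxᵢ = 2+10+2+3+3+6+5+6 = 37, with n = 8.
Posterior ∝ λ^2e^(−6λ) · λ^37e^(−8λ) = λ^39e^(−14λ), i.e. Gamma(shape=40, rate=14).
The mode of a Gamma(a, b) with a ≥ 1 (shape–rate) is (a−1)/b = 39/14 ≈ 2.79.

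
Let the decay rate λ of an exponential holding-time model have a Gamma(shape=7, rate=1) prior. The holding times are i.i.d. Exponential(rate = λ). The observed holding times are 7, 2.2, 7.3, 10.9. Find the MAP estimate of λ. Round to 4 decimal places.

The Exponential(rate=λ) likelihood is ∝ λ^n e^(−λΣtᵢ). Here n = 4 and Σtᵢ = 7 + 2.2 + 7.3 + 10.9 = 27.4.
Posterior ∝ λ^6e^(−1λ) · λ^4e^(−27.4λ) = λ^10e^(−28.4λ), i.e. Gamma(11, 28.4).
Mode = (a−1)/b = 10/28.4 ≈ 0.3521.

λ̂_MAP = 0.3521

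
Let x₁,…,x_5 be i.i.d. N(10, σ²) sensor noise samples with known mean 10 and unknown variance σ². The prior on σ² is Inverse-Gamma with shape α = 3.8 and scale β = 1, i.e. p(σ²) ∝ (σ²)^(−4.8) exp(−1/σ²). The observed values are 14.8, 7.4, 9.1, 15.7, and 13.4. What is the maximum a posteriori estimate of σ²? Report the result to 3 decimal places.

σ̂²_MAP = 5.251

Sum of squared deviations about the known mean: SS = (14.8−10)² + (7.4−10)² + (9.1−10)² + (15.7−10)² + (13.4−10)² = 74.66.
The Normal likelihood contributes (σ²)^(−n/2) exp(−SS/(2σ²)), so the posterior is Inverse-Gamma(α + n/2, β + SS/2) = Inverse-Gamma(6.3, 38.33).
The mode of Inverse-Gamma(a, b) is b/(a+1) = 38.33/7.3 ≈ 5.251.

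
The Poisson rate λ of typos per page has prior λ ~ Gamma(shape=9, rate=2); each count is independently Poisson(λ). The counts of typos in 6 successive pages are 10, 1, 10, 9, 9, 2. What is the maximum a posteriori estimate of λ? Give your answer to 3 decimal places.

Σxᵢ = 10+1+10+9+9+2 = 41, with n = 6.
Posterior ∝ λ^8e^(−2λ) · λ^41e^(−6λ) = λ^49e^(−8λ), i.e. Gamma(shape=50, rate=8).
The mode of a Gamma(a, b) with a ≥ 1 (shape–rate) is (a−1)/b = 49/8 ≈ 6.125.

λ̂_MAP = 6.125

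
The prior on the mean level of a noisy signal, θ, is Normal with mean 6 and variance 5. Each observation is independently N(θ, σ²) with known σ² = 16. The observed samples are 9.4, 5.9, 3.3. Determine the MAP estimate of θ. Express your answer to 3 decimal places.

n = 3; x̄ = (9.4 + 5.9 + 3.3)/3 = 18.6/3 = 6.2.
For a Normal prior and Normal likelihood with known variance, the posterior is Normal; its mode equals its mean, the precision-weighted average.
Prior precision 1/σ₀² = 1/5 = 0.2; data precision n/σ² = 3/16 = 0.1875.
θ̂ = (0.2·6 + 0.1875·6.2) / (0.2 + 0.1875) = 2.3625/0.3875 = 189/31 ≈ 6.097.

θ̂_MAP = 6.097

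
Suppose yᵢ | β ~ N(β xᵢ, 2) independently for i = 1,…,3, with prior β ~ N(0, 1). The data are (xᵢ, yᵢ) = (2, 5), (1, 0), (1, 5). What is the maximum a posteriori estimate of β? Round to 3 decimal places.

β̂_MAP = 1.875

log p(β | y) = −Σ(yᵢ − βxᵢ)²/(2·2) − β²/(2·1) + const.
Setting the derivative to zero: Σxᵢ(yᵢ − βxᵢ)/2 − β/1 = 0, so β = Σxᵢyᵢ / (Σxᵢ² + σ²/τ²).
Σxᵢyᵢ = 2·5 + 1·0 + 1·5 = 15; Σxᵢ² = 6; σ²/τ² = 2.
β̂_MAP = 15 / (6 + 2) = 15/8 ≈ 1.875.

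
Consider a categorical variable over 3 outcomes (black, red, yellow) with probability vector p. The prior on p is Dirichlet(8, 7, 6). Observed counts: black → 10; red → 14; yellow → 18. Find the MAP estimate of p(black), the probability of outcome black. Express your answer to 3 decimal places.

MAP estimate of p(black) = 0.283

The posterior is Dirichlet(αᵢ + nᵢ) = Dirichlet(18, 21, 24).
For a Dirichlet(a₁,…,a_K) with all aᵢ > 1, the mode has j-th component (aⱼ − 1)/(Σaᵢ − K).
Here Σaᵢ = 63 and K = 3, so p(black) = (18 − 1)/(63 − 3) = 17/60 ≈ 0.283.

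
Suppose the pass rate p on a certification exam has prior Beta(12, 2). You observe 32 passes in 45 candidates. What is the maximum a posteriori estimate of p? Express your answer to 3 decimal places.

p̂_MAP = 0.754

Prior: Beta(12, 2).
Data: 32 successes in 45 trials. The binomial likelihood contributes p^32(1−p)^13, so the posterior is Beta(12+32, 2+13) = Beta(44, 15).
For Beta(a, b) with a, b > 1 the mode is (a−1)/(a+b−2) = 43/57 ≈ 0.754.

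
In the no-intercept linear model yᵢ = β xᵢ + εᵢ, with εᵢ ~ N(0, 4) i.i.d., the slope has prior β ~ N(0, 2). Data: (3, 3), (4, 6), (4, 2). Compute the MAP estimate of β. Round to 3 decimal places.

log p(β | y) = −Σ(yᵢ − βxᵢ)²/(2·4) − β²/(2·2) + const.
Setting the derivative to zero: Σxᵢ(yᵢ − βxᵢ)/4 − β/2 = 0, so β = Σxᵢyᵢ / (Σxᵢ² + σ²/τ²).
Σxᵢyᵢ = 3·3 + 4·6 + 4·2 = 41; Σxᵢ² = 41; σ²/τ² = 2.
β̂_MAP = 41 / (41 + 2) = 41/43 ≈ 0.953.

β̂_MAP = 0.953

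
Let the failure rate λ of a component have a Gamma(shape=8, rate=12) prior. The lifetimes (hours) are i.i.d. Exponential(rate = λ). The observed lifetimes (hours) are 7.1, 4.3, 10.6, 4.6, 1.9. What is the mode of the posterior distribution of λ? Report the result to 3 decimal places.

The Exponential(rate=λ) likelihood is ∝ λ^n e^(−λΣtᵢ). Here n = 5 and Σtᵢ = 7.1 + 4.3 + 10.6 + 4.6 + 1.9 = 28.5.
Posterior ∝ λ^7e^(−12λ) · λ^5e^(−28.5λ) = λ^12e^(−40.5λ), i.e. Gamma(13, 40.5).
Mode = (a−1)/b = 12/40.5 ≈ 0.296.

λ̂_MAP = 0.296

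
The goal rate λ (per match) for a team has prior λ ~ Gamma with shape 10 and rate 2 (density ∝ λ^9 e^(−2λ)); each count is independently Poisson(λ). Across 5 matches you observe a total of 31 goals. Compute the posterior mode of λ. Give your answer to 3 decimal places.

λ̂_MAP = 5.714

Σxᵢ = 31, n = 5.
Posterior ∝ λ^9e^(−2λ) · λ^31e^(−5λ) = λ^40e^(−7λ), i.e. Gamma(shape=41, rate=7).
The mode of a Gamma(a, b) with a ≥ 1 (shape–rate) is (a−1)/b = 40/7 ≈ 5.714.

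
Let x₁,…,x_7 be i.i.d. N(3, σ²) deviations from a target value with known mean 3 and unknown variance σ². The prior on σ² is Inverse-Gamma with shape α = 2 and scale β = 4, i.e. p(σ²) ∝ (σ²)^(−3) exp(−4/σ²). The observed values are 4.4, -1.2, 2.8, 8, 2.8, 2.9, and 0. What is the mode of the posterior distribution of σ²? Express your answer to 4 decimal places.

σ̂²_MAP = 4.7454

Sum of squared deviations about the known mean: SS = (4.4−3)² + (-1.2−3)² + (2.8−3)² + (8−3)² + (2.8−3)² + (2.9−3)² + (0−3)² = 53.69.
The Normal likelihood contributes (σ²)^(−n/2) exp(−SS/(2σ²)), so the posterior is Inverse-Gamma(α + n/2, β + SS/2) = Inverse-Gamma(5.5, 30.845).
The mode of Inverse-Gamma(a, b) is b/(a+1) = 30.845/6.5 ≈ 4.7454.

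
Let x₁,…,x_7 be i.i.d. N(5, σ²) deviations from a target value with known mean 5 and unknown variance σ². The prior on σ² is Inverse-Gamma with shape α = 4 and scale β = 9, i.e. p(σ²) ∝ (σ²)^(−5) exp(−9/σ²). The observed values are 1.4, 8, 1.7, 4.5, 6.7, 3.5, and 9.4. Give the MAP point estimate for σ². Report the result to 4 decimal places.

Sum of squared deviations about the known mean: SS = (1.4−5)² + (8−5)² + (1.7−5)² + (4.5−5)² + (6.7−5)² + (3.5−5)² + (9.4−5)² = 57.6.
The Normal likelihood contributes (σ²)^(−n/2) exp(−SS/(2σ²)), so the posterior is Inverse-Gamma(α + n/2, β + SS/2) = Inverse-Gamma(7.5, 37.8).
The mode of Inverse-Gamma(a, b) is b/(a+1) = 37.8/8.5 ≈ 4.4471.

σ̂²_MAP = 4.4471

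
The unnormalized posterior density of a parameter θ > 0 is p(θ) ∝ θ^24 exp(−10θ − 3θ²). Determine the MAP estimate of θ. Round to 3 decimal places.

ℓ'(θ) = 24/θ − 10 − 6θ. Setting this to zero and multiplying by θ: 6θ² + 10θ − 24 = 0.
θ = (−10 + √(10² + 4·6·24)) / (2·6) = (−10 + √676) / 12 = (−10 + 26)/12 = 4/3.
ℓ''(θ) = −24/θ² − 6 < 0, confirming a maximum.

θ̂_MAP = 1.333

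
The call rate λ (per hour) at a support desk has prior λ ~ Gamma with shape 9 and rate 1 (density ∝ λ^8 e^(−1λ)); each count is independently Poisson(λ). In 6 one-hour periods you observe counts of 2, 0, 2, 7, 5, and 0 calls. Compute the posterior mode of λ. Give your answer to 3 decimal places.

λ̂_MAP = 3.429

Σxᵢ = 2+0+2+7+5+0 = 16, with n = 6.
Posterior ∝ λ^8e^(−1λ) · λ^16e^(−6λ) = λ^24e^(−7λ), i.e. Gamma(shape=25, rate=7).
The mode of a Gamma(a, b) with a ≥ 1 (shape–rate) is (a−1)/b = 24/7 ≈ 3.429.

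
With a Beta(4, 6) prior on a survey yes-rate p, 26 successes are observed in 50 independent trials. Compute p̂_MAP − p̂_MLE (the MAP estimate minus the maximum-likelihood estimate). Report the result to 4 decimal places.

MAP − MLE = -0.0200

Posterior is Beta(30, 30); MAP = (30−1)/(60−2) = 29/58 ≈ 0.50000.
MLE ignores the prior: p̂_MLE = k/n = 26/50 ≈ 0.52000.
Difference = 29/58 − 26/50 = -1/50 ≈ -0.0200.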